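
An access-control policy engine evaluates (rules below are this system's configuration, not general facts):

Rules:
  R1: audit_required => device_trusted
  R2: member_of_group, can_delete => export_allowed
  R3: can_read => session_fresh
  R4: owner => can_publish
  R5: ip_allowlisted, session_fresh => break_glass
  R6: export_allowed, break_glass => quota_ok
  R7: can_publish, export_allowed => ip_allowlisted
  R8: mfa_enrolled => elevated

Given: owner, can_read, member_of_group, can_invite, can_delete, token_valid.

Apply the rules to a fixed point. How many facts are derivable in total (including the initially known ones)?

12

Round 1: R2 [member_of_group, can_delete => export_allowed]; R3 [can_read => session_fresh]; R4 [owner => can_publish]. New: export_allowed, session_fresh, can_publish.
Round 2: R7 [can_publish, export_allowed => ip_allowlisted]. New: ip_allowlisted.
Round 3: R5 [ip_allowlisted, session_fresh => break_glass]. New: break_glass.
Round 4: R6 [export_allowed, break_glass => quota_ok]. New: quota_ok.
Closure: {break_glass, can_delete, can_invite, can_publish, can_read, export_allowed, ip_allowlisted, member_of_group, owner, quota_ok, session_fresh, token_valid} — 12 facts.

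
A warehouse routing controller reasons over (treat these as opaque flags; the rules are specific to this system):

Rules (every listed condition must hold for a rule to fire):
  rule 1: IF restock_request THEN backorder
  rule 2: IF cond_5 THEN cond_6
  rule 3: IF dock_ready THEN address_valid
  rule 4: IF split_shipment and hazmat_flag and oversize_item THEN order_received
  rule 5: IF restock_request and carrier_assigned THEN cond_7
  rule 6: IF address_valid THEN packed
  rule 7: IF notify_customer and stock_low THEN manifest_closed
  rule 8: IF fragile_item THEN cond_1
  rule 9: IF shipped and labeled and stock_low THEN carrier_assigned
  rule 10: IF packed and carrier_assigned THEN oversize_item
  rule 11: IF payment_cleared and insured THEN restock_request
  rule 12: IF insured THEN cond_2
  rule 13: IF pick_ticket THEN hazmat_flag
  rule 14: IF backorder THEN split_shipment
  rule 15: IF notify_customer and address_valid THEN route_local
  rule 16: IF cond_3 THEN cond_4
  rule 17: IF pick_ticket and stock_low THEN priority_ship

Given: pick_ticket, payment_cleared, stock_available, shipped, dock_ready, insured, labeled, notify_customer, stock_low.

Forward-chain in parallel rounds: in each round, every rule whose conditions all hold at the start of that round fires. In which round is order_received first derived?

4

Round 1 fires rule 3, rule 7, rule 9, rule 11, rule 12, rule 13, rule 17, giving address_valid, manifest_closed, carrier_assigned, restock_request, cond_2, hazmat_flag, priority_ship.
Round 2 fires rule 1, rule 5, rule 6, rule 15, giving backorder, cond_7, packed, route_local.
Round 3 fires rule 10, rule 14, giving oversize_item, split_shipment.
Round 4 fires rule 4, giving order_received.
order_received first appears in round 4.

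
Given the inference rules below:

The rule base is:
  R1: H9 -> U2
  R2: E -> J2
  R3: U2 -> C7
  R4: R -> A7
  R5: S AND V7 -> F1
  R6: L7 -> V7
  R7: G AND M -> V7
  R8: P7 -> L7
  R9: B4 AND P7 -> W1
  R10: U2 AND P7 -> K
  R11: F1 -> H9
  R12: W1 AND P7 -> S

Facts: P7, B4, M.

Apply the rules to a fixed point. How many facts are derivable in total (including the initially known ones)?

12

Round 1: R8 [P7 -> L7]; R9 [B4 AND P7 -> W1]. Adds L7, W1.
Round 2: R6 [L7 -> V7]; R12 [W1 AND P7 -> S]. Adds V7, S.
Round 3: R5 [S AND V7 -> F1]. Adds F1.
Round 4: R11 [F1 -> H9]. Adds H9.
Round 5: R1 [H9 -> U2]. Adds U2.
Round 6: R3 [U2 -> C7]; R10 [U2 AND P7 -> K]. Adds C7, K.
Closure: {B4, C7, F1, H9, K, L7, M, P7, S, U2, V7, W1} — 12 facts.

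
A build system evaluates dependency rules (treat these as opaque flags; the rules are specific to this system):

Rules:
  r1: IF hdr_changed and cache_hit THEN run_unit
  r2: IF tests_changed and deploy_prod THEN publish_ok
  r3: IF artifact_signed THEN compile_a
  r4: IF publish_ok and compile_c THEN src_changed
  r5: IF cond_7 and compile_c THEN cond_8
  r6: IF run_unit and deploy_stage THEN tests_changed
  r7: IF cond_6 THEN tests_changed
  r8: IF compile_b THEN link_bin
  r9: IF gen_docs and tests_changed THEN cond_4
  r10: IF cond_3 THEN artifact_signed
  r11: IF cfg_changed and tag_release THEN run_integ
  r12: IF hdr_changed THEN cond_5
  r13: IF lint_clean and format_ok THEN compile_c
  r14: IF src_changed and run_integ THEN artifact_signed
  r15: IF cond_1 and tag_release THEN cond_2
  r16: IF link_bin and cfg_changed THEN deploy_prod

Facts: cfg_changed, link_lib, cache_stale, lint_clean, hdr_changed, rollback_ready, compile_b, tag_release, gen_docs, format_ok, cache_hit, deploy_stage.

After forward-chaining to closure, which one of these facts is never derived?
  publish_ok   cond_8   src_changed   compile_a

Round 1 — r1, r8, r11, r12, r13, derive run_unit, link_bin, run_integ, cond_5, compile_c.
Round 2 — r6, r16, derive tests_changed, deploy_prod.
Round 3 — r2, r9, derive publish_ok, cond_4.
Round 4 — r4, derive src_changed.
Round 5 — r14, derive artifact_signed.
Round 6 — r3, derive compile_a.
Derived: publish_ok (round 3), compile_a (round 6), src_changed (round 4). cond_8 never appears in any round.

cond_8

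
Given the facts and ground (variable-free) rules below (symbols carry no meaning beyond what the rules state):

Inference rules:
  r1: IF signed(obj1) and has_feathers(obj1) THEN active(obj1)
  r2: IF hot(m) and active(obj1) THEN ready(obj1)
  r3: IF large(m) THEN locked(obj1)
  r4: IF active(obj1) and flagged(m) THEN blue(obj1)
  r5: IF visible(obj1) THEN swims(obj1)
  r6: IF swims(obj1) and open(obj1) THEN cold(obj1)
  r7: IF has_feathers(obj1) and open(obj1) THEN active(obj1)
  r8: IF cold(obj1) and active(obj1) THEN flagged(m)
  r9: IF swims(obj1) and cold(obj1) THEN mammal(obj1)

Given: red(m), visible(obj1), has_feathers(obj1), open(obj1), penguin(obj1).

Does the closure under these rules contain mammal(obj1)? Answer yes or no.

yes

[1] r5 [IF visible(obj1) THEN swims(obj1)]; r7 [IF has_feathers(obj1) and open(obj1) THEN active(obj1)]. ⇒ new: swims(obj1), active(obj1).
[2] r6 [IF swims(obj1) and open(obj1) THEN cold(obj1)]. ⇒ new: cold(obj1).
[3] r8 [IF cold(obj1) and active(obj1) THEN flagged(m)]; r9 [IF swims(obj1) and cold(obj1) THEN mammal(obj1)]. ⇒ new: flagged(m), mammal(obj1).
[4] r4 [IF active(obj1) and flagged(m) THEN blue(obj1)]. ⇒ new: blue(obj1).
mammal(obj1) appears in round 3, so it is derivable.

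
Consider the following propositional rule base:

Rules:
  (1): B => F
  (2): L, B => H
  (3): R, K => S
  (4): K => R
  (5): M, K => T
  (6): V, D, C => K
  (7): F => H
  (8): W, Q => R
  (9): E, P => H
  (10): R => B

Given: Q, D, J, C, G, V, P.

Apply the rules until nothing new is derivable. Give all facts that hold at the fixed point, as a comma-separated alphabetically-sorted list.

B, C, D, F, G, H, J, K, P, Q, R, S, V

Round 1: (6) [V, D, C => K]. New: K.
Round 2: (4) [K => R]. New: R.
Round 3: (3) [R, K => S]; (10) [R => B]. New: S, B.
Round 4: (1) [B => F]. New: F.
Round 5: (7) [F => H]. New: H.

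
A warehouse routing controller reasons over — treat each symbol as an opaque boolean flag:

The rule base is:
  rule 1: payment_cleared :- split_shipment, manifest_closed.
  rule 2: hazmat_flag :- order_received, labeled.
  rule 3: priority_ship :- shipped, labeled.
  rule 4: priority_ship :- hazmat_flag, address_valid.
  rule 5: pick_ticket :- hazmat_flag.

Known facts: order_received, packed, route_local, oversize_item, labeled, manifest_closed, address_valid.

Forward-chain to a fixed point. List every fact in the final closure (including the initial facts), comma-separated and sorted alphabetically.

address_valid, hazmat_flag, labeled, manifest_closed, order_received, oversize_item, packed, pick_ticket, priority_ship, route_local

[1] rule 2 [hazmat_flag :- order_received, labeled.]. ⇒ new: hazmat_flag.
[2] rule 4 [priority_ship :- hazmat_flag, address_valid.]; rule 5 [pick_ticket :- hazmat_flag.]. ⇒ new: priority_ship, pick_ticket.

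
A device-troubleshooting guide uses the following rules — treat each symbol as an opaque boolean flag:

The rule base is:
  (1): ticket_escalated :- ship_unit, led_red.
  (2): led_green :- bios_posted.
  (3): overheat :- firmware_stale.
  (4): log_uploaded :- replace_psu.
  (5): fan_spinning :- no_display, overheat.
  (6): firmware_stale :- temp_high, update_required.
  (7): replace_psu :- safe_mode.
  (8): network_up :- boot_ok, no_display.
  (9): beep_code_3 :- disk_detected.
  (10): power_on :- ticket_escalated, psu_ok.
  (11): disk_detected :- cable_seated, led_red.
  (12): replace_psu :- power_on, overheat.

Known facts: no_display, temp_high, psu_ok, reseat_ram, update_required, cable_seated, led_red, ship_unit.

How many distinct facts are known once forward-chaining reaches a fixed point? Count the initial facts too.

Round 1 — (1), (6), (11), derive ticket_escalated, firmware_stale, disk_detected.
Round 2 — (3), (9), (10), derive overheat, beep_code_3, power_on.
Round 3 — (5), (12), derive fan_spinning, replace_psu.
Round 4 — (4), derive log_uploaded.
Closure: {beep_code_3, cable_seated, disk_detected, fan_spinning, firmware_stale, led_red, log_uploaded, no_display, overheat, power_on, psu_ok, replace_psu, reseat_ram, ship_unit, temp_high, ticket_escalated, update_required} — 17 facts.

17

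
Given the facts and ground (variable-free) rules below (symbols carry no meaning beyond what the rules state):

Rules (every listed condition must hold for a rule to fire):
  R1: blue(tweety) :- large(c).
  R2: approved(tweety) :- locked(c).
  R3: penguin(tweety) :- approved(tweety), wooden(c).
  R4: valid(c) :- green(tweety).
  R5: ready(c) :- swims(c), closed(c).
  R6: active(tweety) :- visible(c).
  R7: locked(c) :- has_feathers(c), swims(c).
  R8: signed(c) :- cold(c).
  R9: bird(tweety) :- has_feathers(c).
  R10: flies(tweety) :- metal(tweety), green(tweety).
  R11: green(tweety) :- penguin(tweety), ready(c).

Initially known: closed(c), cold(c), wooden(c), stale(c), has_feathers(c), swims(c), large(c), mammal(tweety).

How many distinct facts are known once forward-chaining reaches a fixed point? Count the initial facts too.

17

Round 1 fires R1, R5, R7, R8, R9, giving blue(tweety), ready(c), locked(c), signed(c), bird(tweety).
Round 2 fires R2, giving approved(tweety).
Round 3 fires R3, giving penguin(tweety).
Round 4 fires R11, giving green(tweety).
Round 5 fires R4, giving valid(c).
Closure: {approved(tweety), bird(tweety), blue(tweety), closed(c), cold(c), green(tweety), has_feathers(c), large(c), locked(c), mammal(tweety), penguin(tweety), ready(c), signed(c), stale(c), swims(c), valid(c), wooden(c)} — 17 facts.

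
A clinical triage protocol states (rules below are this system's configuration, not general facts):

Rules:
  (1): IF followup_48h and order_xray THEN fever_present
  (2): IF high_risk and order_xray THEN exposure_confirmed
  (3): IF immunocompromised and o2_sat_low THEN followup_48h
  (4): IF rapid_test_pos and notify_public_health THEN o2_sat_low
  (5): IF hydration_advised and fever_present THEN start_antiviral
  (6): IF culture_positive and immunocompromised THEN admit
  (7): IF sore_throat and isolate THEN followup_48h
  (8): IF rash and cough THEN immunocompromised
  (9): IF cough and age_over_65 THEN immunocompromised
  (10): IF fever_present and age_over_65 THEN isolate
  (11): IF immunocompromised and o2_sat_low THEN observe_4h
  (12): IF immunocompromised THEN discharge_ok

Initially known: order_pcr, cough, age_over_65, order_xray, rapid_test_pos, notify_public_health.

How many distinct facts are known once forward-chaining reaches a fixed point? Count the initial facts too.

13

Round 1: (4) [IF rapid_test_pos and notify_public_health THEN o2_sat_low]; (9) [IF cough and age_over_65 THEN immunocompromised]. New: o2_sat_low, immunocompromised.
Round 2: (3) [IF immunocompromised and o2_sat_low THEN followup_48h]; (11) [IF immunocompromised and o2_sat_low THEN observe_4h]; (12) [IF immunocompromised THEN discharge_ok]. New: followup_48h, observe_4h, discharge_ok.
Round 3: (1) [IF followup_48h and order_xray THEN fever_present]. New: fever_present.
Round 4: (10) [IF fever_present and age_over_65 THEN isolate]. New: isolate.
Closure: {age_over_65, cough, discharge_ok, fever_present, followup_48h, immunocompromised, isolate, notify_public_health, o2_sat_low, observe_4h, order_pcr, order_xray, rapid_test_pos} — 13 facts.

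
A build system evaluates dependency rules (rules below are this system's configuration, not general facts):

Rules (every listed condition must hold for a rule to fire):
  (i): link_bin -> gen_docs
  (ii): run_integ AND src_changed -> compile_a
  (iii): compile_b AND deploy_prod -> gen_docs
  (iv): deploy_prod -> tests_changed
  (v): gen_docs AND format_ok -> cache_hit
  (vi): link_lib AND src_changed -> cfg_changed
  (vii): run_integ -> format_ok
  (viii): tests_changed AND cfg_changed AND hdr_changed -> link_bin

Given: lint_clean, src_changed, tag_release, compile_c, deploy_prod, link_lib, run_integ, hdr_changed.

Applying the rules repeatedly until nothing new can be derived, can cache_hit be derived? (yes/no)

yes

[1] (ii) [run_integ AND src_changed -> compile_a]; (iv) [deploy_prod -> tests_changed]; (vi) [link_lib AND src_changed -> cfg_changed]; (vii) [run_integ -> format_ok]. ⇒ new: compile_a, tests_changed, cfg_changed, format_ok.
[2] (viii) [tests_changed AND cfg_changed AND hdr_changed -> link_bin]. ⇒ new: link_bin.
[3] (i) [link_bin -> gen_docs]. ⇒ new: gen_docs.
[4] (v) [gen_docs AND format_ok -> cache_hit]. ⇒ new: cache_hit.
cache_hit appears in round 4, so it is derivable.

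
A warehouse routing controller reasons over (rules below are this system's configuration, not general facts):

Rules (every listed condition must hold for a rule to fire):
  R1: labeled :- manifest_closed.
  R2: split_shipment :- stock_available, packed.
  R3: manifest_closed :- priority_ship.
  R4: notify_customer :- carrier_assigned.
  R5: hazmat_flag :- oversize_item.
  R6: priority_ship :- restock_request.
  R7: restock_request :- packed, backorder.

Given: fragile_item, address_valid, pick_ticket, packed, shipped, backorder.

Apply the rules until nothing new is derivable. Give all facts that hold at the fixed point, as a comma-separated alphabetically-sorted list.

address_valid, backorder, fragile_item, labeled, manifest_closed, packed, pick_ticket, priority_ship, restock_request, shipped

Round 1: R7 [restock_request :- packed, backorder.]. Adds restock_request.
Round 2: R6 [priority_ship :- restock_request.]. Adds priority_ship.
Round 3: R3 [manifest_closed :- priority_ship.]. Adds manifest_closed.
Round 4: R1 [labeled :- manifest_closed.]. Adds labeled.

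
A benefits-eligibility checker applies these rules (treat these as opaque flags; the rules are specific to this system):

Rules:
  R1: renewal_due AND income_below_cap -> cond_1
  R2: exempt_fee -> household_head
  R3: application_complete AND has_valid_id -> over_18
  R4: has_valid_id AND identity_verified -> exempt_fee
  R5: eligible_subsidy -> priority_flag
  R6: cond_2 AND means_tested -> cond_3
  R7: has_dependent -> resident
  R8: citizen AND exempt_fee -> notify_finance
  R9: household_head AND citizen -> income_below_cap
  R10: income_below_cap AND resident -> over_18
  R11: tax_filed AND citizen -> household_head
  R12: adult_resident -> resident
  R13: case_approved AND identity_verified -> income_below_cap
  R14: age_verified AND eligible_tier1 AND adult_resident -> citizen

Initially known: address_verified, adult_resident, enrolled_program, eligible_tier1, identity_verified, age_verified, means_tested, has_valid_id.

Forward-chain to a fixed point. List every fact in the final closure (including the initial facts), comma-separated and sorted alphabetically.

address_verified, adult_resident, age_verified, citizen, eligible_tier1, enrolled_program, exempt_fee, has_valid_id, household_head, identity_verified, income_below_cap, means_tested, notify_finance, over_18, resident

Round 1 — R4, R12, R14, derive exempt_fee, resident, citizen.
Round 2 — R2, R8, derive household_head, notify_finance.
Round 3 — R9, derive income_below_cap.
Round 4 — R10, derive over_18.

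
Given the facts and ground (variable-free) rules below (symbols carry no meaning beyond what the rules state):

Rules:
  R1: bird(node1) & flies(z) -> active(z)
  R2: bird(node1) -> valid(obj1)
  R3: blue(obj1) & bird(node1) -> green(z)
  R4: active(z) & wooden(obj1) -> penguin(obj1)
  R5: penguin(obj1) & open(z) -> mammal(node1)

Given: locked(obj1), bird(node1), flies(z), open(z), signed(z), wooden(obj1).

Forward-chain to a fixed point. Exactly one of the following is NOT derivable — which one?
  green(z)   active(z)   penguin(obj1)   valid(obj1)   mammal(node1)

Round 1 — R1, R2, derive active(z), valid(obj1).
Round 2 — R4, derive penguin(obj1).
Round 3 — R5, derive mammal(node1).
Derived: penguin(obj1) (round 2), active(z) (round 1), mammal(node1) (round 3), valid(obj1) (round 1). green(z) never appears in any round.

green(z)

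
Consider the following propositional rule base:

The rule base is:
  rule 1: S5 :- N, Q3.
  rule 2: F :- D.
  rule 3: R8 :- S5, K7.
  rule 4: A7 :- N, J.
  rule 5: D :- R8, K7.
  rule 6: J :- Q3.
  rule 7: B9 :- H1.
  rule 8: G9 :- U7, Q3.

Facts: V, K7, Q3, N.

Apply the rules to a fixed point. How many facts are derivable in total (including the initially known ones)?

[1] rule 1 [S5 :- N, Q3.]; rule 6 [J :- Q3.]. ⇒ new: S5, J.
[2] rule 3 [R8 :- S5, K7.]; rule 4 [A7 :- N, J.]. ⇒ new: R8, A7.
[3] rule 5 [D :- R8, K7.]. ⇒ new: D.
[4] rule 2 [F :- D.]. ⇒ new: F.
Closure: {A7, D, F, J, K7, N, Q3, R8, S5, V} — 10 facts.

10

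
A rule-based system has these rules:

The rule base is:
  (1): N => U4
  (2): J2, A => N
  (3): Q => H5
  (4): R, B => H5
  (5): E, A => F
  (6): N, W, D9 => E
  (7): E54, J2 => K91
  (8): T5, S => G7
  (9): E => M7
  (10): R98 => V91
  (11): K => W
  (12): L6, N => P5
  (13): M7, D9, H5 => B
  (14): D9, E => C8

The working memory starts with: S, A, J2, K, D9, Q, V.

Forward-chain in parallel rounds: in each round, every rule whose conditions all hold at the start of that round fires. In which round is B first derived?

4

Round 1 — (2), (3), (11), derive N, H5, W.
Round 2 — (1), (6), derive U4, E.
Round 3 — (5), (9), (14), derive F, M7, C8.
Round 4 — (13), derive B.
B first appears in round 4.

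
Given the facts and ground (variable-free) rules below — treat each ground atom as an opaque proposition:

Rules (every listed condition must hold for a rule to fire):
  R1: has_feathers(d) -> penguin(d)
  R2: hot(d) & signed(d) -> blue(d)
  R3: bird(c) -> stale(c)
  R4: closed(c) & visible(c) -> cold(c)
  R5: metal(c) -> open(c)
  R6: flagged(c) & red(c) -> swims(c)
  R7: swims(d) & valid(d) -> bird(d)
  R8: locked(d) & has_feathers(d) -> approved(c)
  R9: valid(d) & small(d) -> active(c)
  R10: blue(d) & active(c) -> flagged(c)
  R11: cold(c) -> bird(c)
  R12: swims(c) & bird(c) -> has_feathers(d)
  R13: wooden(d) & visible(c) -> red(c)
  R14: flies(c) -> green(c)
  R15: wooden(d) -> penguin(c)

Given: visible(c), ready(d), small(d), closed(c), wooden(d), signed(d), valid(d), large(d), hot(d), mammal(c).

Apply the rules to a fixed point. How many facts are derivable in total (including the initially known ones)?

Round 1 fires R2, R4, R9, R13, R15, giving blue(d), cold(c), active(c), red(c), penguin(c).
Round 2 fires R10, R11, giving flagged(c), bird(c).
Round 3 fires R3, R6, giving stale(c), swims(c).
Round 4 fires R12, giving has_feathers(d).
Round 5 fires R1, giving penguin(d).
Closure: {active(c), bird(c), blue(d), closed(c), cold(c), flagged(c), has_feathers(d), hot(d), large(d), mammal(c), penguin(c), penguin(d), ready(d), red(c), signed(d), small(d), stale(c), swims(c), valid(d), visible(c), wooden(d)} — 21 facts.

21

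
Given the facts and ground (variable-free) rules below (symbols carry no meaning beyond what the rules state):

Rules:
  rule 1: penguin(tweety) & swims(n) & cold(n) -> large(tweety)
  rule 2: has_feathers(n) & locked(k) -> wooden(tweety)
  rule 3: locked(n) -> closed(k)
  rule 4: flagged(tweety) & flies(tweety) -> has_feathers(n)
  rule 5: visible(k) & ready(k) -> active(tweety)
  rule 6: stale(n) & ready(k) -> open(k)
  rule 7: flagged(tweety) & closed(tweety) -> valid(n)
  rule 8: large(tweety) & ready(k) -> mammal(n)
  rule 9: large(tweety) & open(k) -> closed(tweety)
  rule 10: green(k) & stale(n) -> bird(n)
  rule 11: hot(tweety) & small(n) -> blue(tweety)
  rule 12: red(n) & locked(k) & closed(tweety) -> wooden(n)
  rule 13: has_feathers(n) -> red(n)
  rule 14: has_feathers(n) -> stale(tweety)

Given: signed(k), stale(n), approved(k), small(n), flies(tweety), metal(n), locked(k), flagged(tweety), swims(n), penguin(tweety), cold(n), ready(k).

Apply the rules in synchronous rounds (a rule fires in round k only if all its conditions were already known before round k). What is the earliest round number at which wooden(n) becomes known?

[1] rule 1 [penguin(tweety) & swims(n) & cold(n) -> large(tweety)]; rule 4 [flagged(tweety) & flies(tweety) -> has_feathers(n)]; rule 6 [stale(n) & ready(k) -> open(k)]. ⇒ new: large(tweety), has_feathers(n), open(k).
[2] rule 2 [has_feathers(n) & locked(k) -> wooden(tweety)]; rule 8 [large(tweety) & ready(k) -> mammal(n)]; rule 9 [large(tweety) & open(k) -> closed(tweety)]; rule 13 [has_feathers(n) -> red(n)]; rule 14 [has_feathers(n) -> stale(tweety)]. ⇒ new: wooden(tweety), mammal(n), closed(tweety), red(n), stale(tweety).
[3] rule 7 [flagged(tweety) & closed(tweety) -> valid(n)]; rule 12 [red(n) & locked(k) & closed(tweety) -> wooden(n)]. ⇒ new: valid(n), wooden(n).
wooden(n) first appears in round 3.

3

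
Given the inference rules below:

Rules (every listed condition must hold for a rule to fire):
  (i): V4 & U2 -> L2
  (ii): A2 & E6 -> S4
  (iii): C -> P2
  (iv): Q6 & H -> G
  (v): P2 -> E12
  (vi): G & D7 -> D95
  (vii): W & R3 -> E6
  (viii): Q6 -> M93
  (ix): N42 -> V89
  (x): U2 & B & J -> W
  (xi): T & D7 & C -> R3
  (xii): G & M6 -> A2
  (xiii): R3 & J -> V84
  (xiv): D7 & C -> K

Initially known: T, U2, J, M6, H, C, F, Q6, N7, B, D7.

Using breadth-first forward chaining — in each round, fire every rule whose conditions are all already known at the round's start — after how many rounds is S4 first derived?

3

Round 1: (iii) [C -> P2]; (iv) [Q6 & H -> G]; (viii) [Q6 -> M93]; (x) [U2 & B & J -> W]; (xi) [T & D7 & C -> R3]; (xiv) [D7 & C -> K]. Adds P2, G, M93, W, R3, K.
Round 2: (v) [P2 -> E12]; (vi) [G & D7 -> D95]; (vii) [W & R3 -> E6]; (xii) [G & M6 -> A2]; (xiii) [R3 & J -> V84]. Adds E12, D95, E6, A2, V84.
Round 3: (ii) [A2 & E6 -> S4]. Adds S4.
S4 first appears in round 3.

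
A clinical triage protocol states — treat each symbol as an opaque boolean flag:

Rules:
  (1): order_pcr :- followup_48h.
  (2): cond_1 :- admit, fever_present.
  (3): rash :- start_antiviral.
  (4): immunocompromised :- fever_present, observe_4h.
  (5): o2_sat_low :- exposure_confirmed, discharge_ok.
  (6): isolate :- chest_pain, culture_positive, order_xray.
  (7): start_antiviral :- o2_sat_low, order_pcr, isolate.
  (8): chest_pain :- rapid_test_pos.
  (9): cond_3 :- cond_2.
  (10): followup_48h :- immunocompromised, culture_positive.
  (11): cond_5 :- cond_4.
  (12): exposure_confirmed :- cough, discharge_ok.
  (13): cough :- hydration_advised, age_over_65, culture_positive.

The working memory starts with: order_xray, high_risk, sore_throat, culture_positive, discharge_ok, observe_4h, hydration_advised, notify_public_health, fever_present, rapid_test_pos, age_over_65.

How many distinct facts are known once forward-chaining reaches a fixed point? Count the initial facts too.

Round 1 — (4), (8), (13), derive immunocompromised, chest_pain, cough.
Round 2 — (6), (10), (12), derive isolate, followup_48h, exposure_confirmed.
Round 3 — (1), (5), derive order_pcr, o2_sat_low.
Round 4 — (7), derive start_antiviral.
Round 5 — (3), derive rash.
Closure: {age_over_65, chest_pain, cough, culture_positive, discharge_ok, exposure_confirmed, fever_present, followup_48h, high_risk, hydration_advised, immunocompromised, isolate, notify_public_health, o2_sat_low, observe_4h, order_pcr, order_xray, rapid_test_pos, rash, sore_throat, start_antiviral} — 21 facts.

21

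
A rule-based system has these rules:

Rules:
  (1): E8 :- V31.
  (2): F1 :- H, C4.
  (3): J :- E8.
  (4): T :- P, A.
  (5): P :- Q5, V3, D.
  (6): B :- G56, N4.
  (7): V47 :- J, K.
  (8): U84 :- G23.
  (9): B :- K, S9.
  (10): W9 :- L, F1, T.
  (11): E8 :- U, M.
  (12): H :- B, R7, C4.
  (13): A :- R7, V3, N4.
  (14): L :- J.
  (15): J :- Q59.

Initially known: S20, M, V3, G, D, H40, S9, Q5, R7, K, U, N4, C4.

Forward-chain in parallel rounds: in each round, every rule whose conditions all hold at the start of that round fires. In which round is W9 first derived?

[1] (5) [P :- Q5, V3, D.]; (9) [B :- K, S9.]; (11) [E8 :- U, M.]; (13) [A :- R7, V3, N4.]. ⇒ new: P, B, E8, A.
[2] (3) [J :- E8.]; (4) [T :- P, A.]; (12) [H :- B, R7, C4.]. ⇒ new: J, T, H.
[3] (2) [F1 :- H, C4.]; (7) [V47 :- J, K.]; (14) [L :- J.]. ⇒ new: F1, V47, L.
[4] (10) [W9 :- L, F1, T.]. ⇒ new: W9.
W9 first appears in round 4.

4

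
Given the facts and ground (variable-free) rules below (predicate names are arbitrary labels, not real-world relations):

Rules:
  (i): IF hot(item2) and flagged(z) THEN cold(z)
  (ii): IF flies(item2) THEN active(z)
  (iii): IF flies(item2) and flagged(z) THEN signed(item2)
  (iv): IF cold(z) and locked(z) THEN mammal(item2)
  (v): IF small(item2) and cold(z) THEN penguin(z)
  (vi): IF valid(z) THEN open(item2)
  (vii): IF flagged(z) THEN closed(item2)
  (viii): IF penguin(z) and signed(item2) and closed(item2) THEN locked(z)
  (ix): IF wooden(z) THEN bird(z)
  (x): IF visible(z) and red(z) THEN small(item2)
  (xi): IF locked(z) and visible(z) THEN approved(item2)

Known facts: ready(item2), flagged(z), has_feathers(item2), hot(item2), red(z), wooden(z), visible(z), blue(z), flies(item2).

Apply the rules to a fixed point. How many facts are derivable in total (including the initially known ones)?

Round 1 fires (i), (ii), (iii), (vii), (ix), (x), giving cold(z), active(z), signed(item2), closed(item2), bird(z), small(item2).
Round 2 fires (v), giving penguin(z).
Round 3 fires (viii), giving locked(z).
Round 4 fires (iv), (xi), giving mammal(item2), approved(item2).
Closure: {active(z), approved(item2), bird(z), blue(z), closed(item2), cold(z), flagged(z), flies(item2), has_feathers(item2), hot(item2), locked(z), mammal(item2), penguin(z), ready(item2), red(z), signed(item2), small(item2), visible(z), wooden(z)} — 19 facts.

19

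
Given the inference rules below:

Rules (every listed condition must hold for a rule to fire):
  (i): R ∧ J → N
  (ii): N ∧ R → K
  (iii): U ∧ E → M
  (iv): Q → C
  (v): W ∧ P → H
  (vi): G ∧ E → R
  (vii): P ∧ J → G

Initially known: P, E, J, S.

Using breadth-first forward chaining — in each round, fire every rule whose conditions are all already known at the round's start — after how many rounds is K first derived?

Round 1: (vii) [P ∧ J → G]. New: G.
Round 2: (vi) [G ∧ E → R]. New: R.
Round 3: (i) [R ∧ J → N]. New: N.
Round 4: (ii) [N ∧ R → K]. New: K.
K first appears in round 4.

4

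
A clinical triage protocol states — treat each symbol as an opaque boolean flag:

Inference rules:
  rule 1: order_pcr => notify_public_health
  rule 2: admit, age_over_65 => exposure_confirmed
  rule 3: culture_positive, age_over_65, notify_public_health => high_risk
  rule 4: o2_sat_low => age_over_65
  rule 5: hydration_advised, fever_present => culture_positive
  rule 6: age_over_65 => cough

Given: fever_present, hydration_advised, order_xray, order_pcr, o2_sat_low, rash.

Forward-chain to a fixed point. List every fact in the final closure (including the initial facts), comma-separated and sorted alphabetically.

age_over_65, cough, culture_positive, fever_present, high_risk, hydration_advised, notify_public_health, o2_sat_low, order_pcr, order_xray, rash

Round 1 — rule 1, rule 4, rule 5, derive notify_public_health, age_over_65, culture_positive.
Round 2 — rule 3, rule 6, derive high_risk, cough.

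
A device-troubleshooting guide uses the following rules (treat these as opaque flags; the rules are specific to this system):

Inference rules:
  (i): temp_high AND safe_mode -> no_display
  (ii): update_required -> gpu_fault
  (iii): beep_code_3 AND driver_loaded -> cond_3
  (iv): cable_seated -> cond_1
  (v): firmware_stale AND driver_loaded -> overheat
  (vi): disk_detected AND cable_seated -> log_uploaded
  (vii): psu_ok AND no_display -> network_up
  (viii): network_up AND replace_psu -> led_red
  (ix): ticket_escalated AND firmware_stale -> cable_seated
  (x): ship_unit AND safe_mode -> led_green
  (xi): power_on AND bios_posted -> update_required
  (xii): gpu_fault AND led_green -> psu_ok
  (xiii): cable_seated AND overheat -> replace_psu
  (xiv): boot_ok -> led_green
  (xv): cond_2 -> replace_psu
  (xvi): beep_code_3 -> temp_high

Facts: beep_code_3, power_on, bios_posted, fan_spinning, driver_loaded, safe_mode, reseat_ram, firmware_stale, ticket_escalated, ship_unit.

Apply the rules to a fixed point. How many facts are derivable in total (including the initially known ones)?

23

Round 1: (iii) [beep_code_3 AND driver_loaded -> cond_3]; (v) [firmware_stale AND driver_loaded -> overheat]; (ix) [ticket_escalated AND firmware_stale -> cable_seated]; (x) [ship_unit AND safe_mode -> led_green]; (xi) [power_on AND bios_posted -> update_required]; (xvi) [beep_code_3 -> temp_high]. New: cond_3, overheat, cable_seated, led_green, update_required, temp_high.
Round 2: (i) [temp_high AND safe_mode -> no_display]; (ii) [update_required -> gpu_fault]; (iv) [cable_seated -> cond_1]; (xiii) [cable_seated AND overheat -> replace_psu]. New: no_display, gpu_fault, cond_1, replace_psu.
Round 3: (xii) [gpu_fault AND led_green -> psu_ok]. New: psu_ok.
Round 4: (vii) [psu_ok AND no_display -> network_up]. New: network_up.
Round 5: (viii) [network_up AND replace_psu -> led_red]. New: led_red.
Closure: {beep_code_3, bios_posted, cable_seated, cond_1, cond_3, driver_loaded, fan_spinning, firmware_stale, gpu_fault, led_green, led_red, network_up, no_display, overheat, power_on, psu_ok, replace_psu, reseat_ram, safe_mode, ship_unit, temp_high, ticket_escalated, update_required} — 23 facts.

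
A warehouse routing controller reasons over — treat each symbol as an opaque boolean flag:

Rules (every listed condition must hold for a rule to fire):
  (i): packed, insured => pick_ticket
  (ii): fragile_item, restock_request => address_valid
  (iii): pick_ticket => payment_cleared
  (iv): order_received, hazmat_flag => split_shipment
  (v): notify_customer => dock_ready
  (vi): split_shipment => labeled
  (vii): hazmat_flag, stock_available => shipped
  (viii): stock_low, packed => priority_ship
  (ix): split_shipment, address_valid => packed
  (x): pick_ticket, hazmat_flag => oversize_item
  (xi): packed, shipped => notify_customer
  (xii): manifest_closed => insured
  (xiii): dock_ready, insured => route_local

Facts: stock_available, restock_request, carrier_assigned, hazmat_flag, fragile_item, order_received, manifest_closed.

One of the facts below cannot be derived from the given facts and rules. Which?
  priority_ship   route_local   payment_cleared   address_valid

priority_ship

[1] (ii) [fragile_item, restock_request => address_valid]; (iv) [order_received, hazmat_flag => split_shipment]; (vii) [hazmat_flag, stock_available => shipped]; (xii) [manifest_closed => insured]. ⇒ new: address_valid, split_shipment, shipped, insured.
[2] (vi) [split_shipment => labeled]; (ix) [split_shipment, address_valid => packed]. ⇒ new: labeled, packed.
[3] (i) [packed, insured => pick_ticket]; (xi) [packed, shipped => notify_customer]. ⇒ new: pick_ticket, notify_customer.
[4] (iii) [pick_ticket => payment_cleared]; (v) [notify_customer => dock_ready]; (x) [pick_ticket, hazmat_flag => oversize_item]. ⇒ new: payment_cleared, dock_ready, oversize_item.
[5] (xiii) [dock_ready, insured => route_local]. ⇒ new: route_local.
Derived: route_local (round 5), payment_cleared (round 4), address_valid (round 1). priority_ship never appears in any round.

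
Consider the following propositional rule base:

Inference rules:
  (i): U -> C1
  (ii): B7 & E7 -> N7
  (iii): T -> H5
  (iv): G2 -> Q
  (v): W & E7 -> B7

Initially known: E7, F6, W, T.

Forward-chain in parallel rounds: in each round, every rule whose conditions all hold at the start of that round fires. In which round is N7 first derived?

[1] (iii) [T -> H5]; (v) [W & E7 -> B7]. ⇒ new: H5, B7.
[2] (ii) [B7 & E7 -> N7]. ⇒ new: N7.
N7 first appears in round 2.

2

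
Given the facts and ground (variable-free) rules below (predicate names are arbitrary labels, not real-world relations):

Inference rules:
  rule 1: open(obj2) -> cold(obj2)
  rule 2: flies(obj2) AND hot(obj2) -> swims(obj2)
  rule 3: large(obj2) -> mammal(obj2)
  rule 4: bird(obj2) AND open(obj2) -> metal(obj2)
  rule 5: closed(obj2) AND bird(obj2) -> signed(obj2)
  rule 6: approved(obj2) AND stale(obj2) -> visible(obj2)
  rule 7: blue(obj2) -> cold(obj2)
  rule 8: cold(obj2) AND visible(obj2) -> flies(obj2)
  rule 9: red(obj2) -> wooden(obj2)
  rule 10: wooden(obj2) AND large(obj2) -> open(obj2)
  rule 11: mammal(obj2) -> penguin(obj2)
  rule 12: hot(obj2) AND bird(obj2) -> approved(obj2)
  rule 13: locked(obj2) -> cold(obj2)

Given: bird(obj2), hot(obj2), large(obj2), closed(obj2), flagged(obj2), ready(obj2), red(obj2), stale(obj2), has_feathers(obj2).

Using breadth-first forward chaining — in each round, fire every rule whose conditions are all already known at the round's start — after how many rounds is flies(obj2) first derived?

Round 1: rule 3 [large(obj2) -> mammal(obj2)]; rule 5 [closed(obj2) AND bird(obj2) -> signed(obj2)]; rule 9 [red(obj2) -> wooden(obj2)]; rule 12 [hot(obj2) AND bird(obj2) -> approved(obj2)]. Adds mammal(obj2), signed(obj2), wooden(obj2), approved(obj2).
Round 2: rule 6 [approved(obj2) AND stale(obj2) -> visible(obj2)]; rule 10 [wooden(obj2) AND large(obj2) -> open(obj2)]; rule 11 [mammal(obj2) -> penguin(obj2)]. Adds visible(obj2), open(obj2), penguin(obj2).
Round 3: rule 1 [open(obj2) -> cold(obj2)]; rule 4 [bird(obj2) AND open(obj2) -> metal(obj2)]. Adds cold(obj2), metal(obj2).
Round 4: rule 8 [cold(obj2) AND visible(obj2) -> flies(obj2)]. Adds flies(obj2).
flies(obj2) first appears in round 4.

4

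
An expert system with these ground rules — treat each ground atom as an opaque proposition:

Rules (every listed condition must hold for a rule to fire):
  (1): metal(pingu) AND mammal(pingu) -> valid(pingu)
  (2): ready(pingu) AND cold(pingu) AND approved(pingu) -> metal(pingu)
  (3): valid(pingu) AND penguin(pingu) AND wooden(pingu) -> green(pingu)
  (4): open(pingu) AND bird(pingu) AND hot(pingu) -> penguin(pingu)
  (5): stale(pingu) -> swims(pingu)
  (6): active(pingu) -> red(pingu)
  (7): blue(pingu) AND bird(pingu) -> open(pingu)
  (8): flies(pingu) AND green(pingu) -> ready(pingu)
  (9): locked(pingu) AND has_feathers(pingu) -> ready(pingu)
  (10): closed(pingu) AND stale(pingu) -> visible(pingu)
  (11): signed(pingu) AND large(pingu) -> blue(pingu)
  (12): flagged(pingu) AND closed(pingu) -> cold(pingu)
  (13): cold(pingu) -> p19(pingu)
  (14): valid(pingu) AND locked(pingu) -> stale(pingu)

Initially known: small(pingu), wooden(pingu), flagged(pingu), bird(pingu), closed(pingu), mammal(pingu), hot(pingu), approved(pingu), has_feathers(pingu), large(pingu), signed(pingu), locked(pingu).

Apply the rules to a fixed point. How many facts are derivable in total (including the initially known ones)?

24

Round 1: (9) [locked(pingu) AND has_feathers(pingu) -> ready(pingu)]; (11) [signed(pingu) AND large(pingu) -> blue(pingu)]; (12) [flagged(pingu) AND closed(pingu) -> cold(pingu)]. Adds ready(pingu), blue(pingu), cold(pingu).
Round 2: (2) [ready(pingu) AND cold(pingu) AND approved(pingu) -> metal(pingu)]; (7) [blue(pingu) AND bird(pingu) -> open(pingu)]; (13) [cold(pingu) -> p19(pingu)]. Adds metal(pingu), open(pingu), p19(pingu).
Round 3: (1) [metal(pingu) AND mammal(pingu) -> valid(pingu)]; (4) [open(pingu) AND bird(pingu) AND hot(pingu) -> penguin(pingu)]. Adds valid(pingu), penguin(pingu).
Round 4: (3) [valid(pingu) AND penguin(pingu) AND wooden(pingu) -> green(pingu)]; (14) [valid(pingu) AND locked(pingu) -> stale(pingu)]. Adds green(pingu), stale(pingu).
Round 5: (5) [stale(pingu) -> swims(pingu)]; (10) [closed(pingu) AND stale(pingu) -> visible(pingu)]. Adds swims(pingu), visible(pingu).
Closure: {approved(pingu), bird(pingu), blue(pingu), closed(pingu), cold(pingu), flagged(pingu), green(pingu), has_feathers(pingu), hot(pingu), large(pingu), locked(pingu), mammal(pingu), metal(pingu), open(pingu), p19(pingu), penguin(pingu), ready(pingu), signed(pingu), small(pingu), stale(pingu), swims(pingu), valid(pingu), visible(pingu), wooden(pingu)} — 24 facts.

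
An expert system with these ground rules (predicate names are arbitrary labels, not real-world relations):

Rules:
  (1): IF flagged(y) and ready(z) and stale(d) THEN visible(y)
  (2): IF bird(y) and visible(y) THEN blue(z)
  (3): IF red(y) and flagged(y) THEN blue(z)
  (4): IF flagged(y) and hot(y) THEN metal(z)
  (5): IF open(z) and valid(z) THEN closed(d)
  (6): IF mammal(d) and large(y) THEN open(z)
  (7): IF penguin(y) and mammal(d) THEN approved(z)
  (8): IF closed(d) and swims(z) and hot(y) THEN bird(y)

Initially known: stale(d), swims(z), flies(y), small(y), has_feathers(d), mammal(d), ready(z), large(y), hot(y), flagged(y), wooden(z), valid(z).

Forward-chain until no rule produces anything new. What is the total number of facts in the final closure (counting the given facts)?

18

Round 1: (1) [IF flagged(y) and ready(z) and stale(d) THEN visible(y)]; (4) [IF flagged(y) and hot(y) THEN metal(z)]; (6) [IF mammal(d) and large(y) THEN open(z)]. Adds visible(y), metal(z), open(z).
Round 2: (5) [IF open(z) and valid(z) THEN closed(d)]. Adds closed(d).
Round 3: (8) [IF closed(d) and swims(z) and hot(y) THEN bird(y)]. Adds bird(y).
Round 4: (2) [IF bird(y) and visible(y) THEN blue(z)]. Adds blue(z).
Closure: {bird(y), blue(z), closed(d), flagged(y), flies(y), has_feathers(d), hot(y), large(y), mammal(d), metal(z), open(z), ready(z), small(y), stale(d), swims(z), valid(z), visible(y), wooden(z)} — 18 facts.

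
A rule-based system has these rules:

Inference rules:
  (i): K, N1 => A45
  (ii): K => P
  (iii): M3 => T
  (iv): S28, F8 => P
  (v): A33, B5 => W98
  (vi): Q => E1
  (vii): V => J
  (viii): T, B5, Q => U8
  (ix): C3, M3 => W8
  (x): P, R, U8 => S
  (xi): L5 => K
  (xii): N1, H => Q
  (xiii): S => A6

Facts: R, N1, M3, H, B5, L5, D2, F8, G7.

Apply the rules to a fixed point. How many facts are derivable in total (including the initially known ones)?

18

Round 1 — (iii), (xi), (xii), derive T, K, Q.
Round 2 — (i), (ii), (vi), (viii), derive A45, P, E1, U8.
Round 3 — (x), derive S.
Round 4 — (xiii), derive A6.
Closure: {A45, A6, B5, D2, E1, F8, G7, H, K, L5, M3, N1, P, Q, R, S, T, U8} — 18 facts.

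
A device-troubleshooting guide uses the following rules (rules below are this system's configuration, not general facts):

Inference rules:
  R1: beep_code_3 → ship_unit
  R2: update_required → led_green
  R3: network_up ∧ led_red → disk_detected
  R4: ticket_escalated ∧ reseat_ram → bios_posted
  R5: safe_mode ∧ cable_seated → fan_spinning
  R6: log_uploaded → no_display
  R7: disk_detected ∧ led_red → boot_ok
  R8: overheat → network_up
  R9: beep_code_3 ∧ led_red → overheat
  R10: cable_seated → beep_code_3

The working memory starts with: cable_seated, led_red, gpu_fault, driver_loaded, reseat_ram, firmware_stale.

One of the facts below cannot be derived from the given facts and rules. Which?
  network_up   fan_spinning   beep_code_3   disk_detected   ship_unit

Round 1 fires R10, giving beep_code_3.
Round 2 fires R1, R9, giving ship_unit, overheat.
Round 3 fires R8, giving network_up.
Round 4 fires R3, giving disk_detected.
Round 5 fires R7, giving boot_ok.
Derived: disk_detected (round 4), beep_code_3 (round 1), ship_unit (round 2), network_up (round 3). fan_spinning never appears in any round.

fan_spinning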